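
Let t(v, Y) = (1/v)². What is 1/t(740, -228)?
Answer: 547600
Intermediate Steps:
t(v, Y) = v⁻²
1/t(740, -228) = 1/(740⁻²) = 1/(1/547600) = 547600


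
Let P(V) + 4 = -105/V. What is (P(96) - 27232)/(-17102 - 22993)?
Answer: 32281/47520 ≈ 0.67931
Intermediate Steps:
P(V) = -4 - 105/V
(P(96) - 27232)/(-17102 - 22993) = ((-4 - 105/96) - 27232)/(-17102 - 22993) = ((-4 - 105*1/96) - 27232)/(-40095) = ((-4 - 35/32) - 27232)*(-1/40095) = (-163/32 - 27232)*(-1/40095) = -871587/32*(-1/40095) = 32281/47520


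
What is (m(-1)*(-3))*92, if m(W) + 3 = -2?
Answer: 1380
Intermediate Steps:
m(W) = -5 (m(W) = -3 - 2 = -5)
(m(-1)*(-3))*92 = -5*(-3)*92 = 15*92 = 1380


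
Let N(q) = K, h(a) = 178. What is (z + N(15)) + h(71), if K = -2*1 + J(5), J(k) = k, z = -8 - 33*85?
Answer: -2632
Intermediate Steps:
z = -2813 (z = -8 - 2805 = -2813)
K = 3 (K = -2*1 + 5 = -2 + 5 = 3)
N(q) = 3
(z + N(15)) + h(71) = (-2813 + 3) + 178 = -2810 + 178 = -2632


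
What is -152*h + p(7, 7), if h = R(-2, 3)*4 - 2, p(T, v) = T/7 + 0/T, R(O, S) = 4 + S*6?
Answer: -13071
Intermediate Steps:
R(O, S) = 4 + 6*S
p(T, v) = T/7 (p(T, v) = T*(⅐) + 0 = T/7 + 0 = T/7)
h = 86 (h = (4 + 6*3)*4 - 2 = (4 + 18)*4 - 2 = 22*4 - 2 = 88 - 2 = 86)
-152*h + p(7, 7) = -152*86 + (⅐)*7 = -13072 + 1 = -13071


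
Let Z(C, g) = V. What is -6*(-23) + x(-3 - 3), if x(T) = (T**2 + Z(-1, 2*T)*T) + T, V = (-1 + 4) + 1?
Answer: 144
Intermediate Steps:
V = 4 (V = 3 + 1 = 4)
Z(C, g) = 4
x(T) = T**2 + 5*T (x(T) = (T**2 + 4*T) + T = T**2 + 5*T)
-6*(-23) + x(-3 - 3) = -6*(-23) + (-3 - 3)*(5 + (-3 - 3)) = 138 - 6*(5 - 6) = 138 - 6*(-1) = 138 + 6 = 144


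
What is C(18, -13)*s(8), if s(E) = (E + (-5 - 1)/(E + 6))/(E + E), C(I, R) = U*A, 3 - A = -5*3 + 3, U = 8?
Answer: 795/14 ≈ 56.786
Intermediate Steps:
A = 15 (A = 3 - (-5*3 + 3) = 3 - (-15 + 3) = 3 - 1*(-12) = 3 + 12 = 15)
C(I, R) = 120 (C(I, R) = 8*15 = 120)
s(E) = (E - 6/(6 + E))/(2*E) (s(E) = (E - 6/(6 + E))/((2*E)) = (E - 6/(6 + E))*(1/(2*E)) = (E - 6/(6 + E))/(2*E))
C(18, -13)*s(8) = 120*((½)*(-6 + 8² + 6*8)/(8*(6 + 8))) = 120*((½)*(⅛)*(-6 + 64 + 48)/14) = 120*((½)*(⅛)*(1/14)*106) = 120*(53/112) = 795/14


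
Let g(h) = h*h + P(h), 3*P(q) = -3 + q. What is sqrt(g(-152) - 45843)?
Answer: 2*I*sqrt(51279)/3 ≈ 150.97*I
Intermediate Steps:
P(q) = -1 + q/3 (P(q) = (-3 + q)/3 = -1 + q/3)
g(h) = -1 + h**2 + h/3 (g(h) = h*h + (-1 + h/3) = h**2 + (-1 + h/3) = -1 + h**2 + h/3)
sqrt(g(-152) - 45843) = sqrt((-1 + (-152)**2 + (1/3)*(-152)) - 45843) = sqrt((-1 + 23104 - 152/3) - 45843) = sqrt(69157/3 - 45843) = sqrt(-68372/3) = 2*I*sqrt(51279)/3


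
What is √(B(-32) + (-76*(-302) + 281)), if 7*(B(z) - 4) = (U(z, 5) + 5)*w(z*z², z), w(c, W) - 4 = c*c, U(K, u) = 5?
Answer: √75163066573/7 ≈ 39166.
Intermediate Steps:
w(c, W) = 4 + c² (w(c, W) = 4 + c*c = 4 + c²)
B(z) = 68/7 + 10*z⁶/7 (B(z) = 4 + ((5 + 5)*(4 + (z*z²)²))/7 = 4 + (10*(4 + (z³)²))/7 = 4 + (10*(4 + z⁶))/7 = 4 + (40 + 10*z⁶)/7 = 4 + (40/7 + 10*z⁶/7) = 68/7 + 10*z⁶/7)
√(B(-32) + (-76*(-302) + 281)) = √((68/7 + (10/7)*(-32)⁶) + (-76*(-302) + 281)) = √((68/7 + (10/7)*1073741824) + (22952 + 281)) = √((68/7 + 10737418240/7) + 23233) = √(10737418308/7 + 23233) = √(10737580939/7) = √75163066573/7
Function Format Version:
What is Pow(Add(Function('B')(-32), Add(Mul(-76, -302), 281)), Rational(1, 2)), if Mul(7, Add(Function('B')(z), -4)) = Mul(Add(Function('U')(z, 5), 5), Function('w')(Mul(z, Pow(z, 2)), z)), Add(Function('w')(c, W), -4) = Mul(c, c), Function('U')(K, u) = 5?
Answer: Mul(Rational(1, 7), Pow(75163066573, Rational(1, 2))) ≈ 39166.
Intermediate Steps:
Function('w')(c, W) = Add(4, Pow(c, 2)) (Function('w')(c, W) = Add(4, Mul(c, c)) = Add(4, Pow(c, 2)))
Function('B')(z) = Add(Rational(68, 7), Mul(Rational(10, 7), Pow(z, 6))) (Function('B')(z) = Add(4, Mul(Rational(1, 7), Mul(Add(5, 5), Add(4, Pow(Mul(z, Pow(z, 2)), 2))))) = Add(4, Mul(Rational(1, 7), Mul(10, Add(4, Pow(Pow(z, 3), 2))))) = Add(4, Mul(Rational(1, 7), Mul(10, Add(4, Pow(z, 6))))) = Add(4, Mul(Rational(1, 7), Add(40, Mul(10, Pow(z, 6))))) = Add(4, Add(Rational(40, 7), Mul(Rational(10, 7), Pow(z, 6)))) = Add(Rational(68, 7), Mul(Rational(10, 7), Pow(z, 6))))
Pow(Add(Function('B')(-32), Add(Mul(-76, -302), 281)), Rational(1, 2)) = Pow(Add(Add(Rational(68, 7), Mul(Rational(10, 7), Pow(-32, 6))), Add(Mul(-76, -302), 281)), Rational(1, 2)) = Pow(Add(Add(Rational(68, 7), Mul(Rational(10, 7), 1073741824)), Add(22952, 281)), Rational(1, 2)) = Pow(Add(Add(Rational(68, 7), Rational(10737418240, 7)), 23233), Rational(1, 2)) = Pow(Add(Rational(10737418308, 7), 23233), Rational(1, 2)) = Pow(Rational(10737580939, 7), Rational(1, 2)) = Mul(Rational(1, 7), Pow(75163066573, Rational(1, 2)))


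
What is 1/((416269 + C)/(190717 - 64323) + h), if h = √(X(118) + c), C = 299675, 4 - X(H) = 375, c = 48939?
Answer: -5655689121/48461421954682 + 3993860809*√12142/96922843909364 ≈ 0.0044239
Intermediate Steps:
X(H) = -371 (X(H) = 4 - 1*375 = 4 - 375 = -371)
h = 2*√12142 (h = √(-371 + 48939) = √48568 = 2*√12142 ≈ 220.38)
1/((416269 + C)/(190717 - 64323) + h) = 1/((416269 + 299675)/(190717 - 64323) + 2*√12142) = 1/(715944/126394 + 2*√12142) = 1/(715944*(1/126394) + 2*√12142) = 1/(357972/63197 + 2*√12142)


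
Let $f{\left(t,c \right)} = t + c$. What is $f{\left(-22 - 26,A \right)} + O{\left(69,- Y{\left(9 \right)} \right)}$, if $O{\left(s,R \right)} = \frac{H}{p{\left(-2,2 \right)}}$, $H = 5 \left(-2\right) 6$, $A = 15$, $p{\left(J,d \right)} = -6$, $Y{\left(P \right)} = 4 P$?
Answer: $-23$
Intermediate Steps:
$H = -60$ ($H = \left(-10\right) 6 = -60$)
$f{\left(t,c \right)} = c + t$
$O{\left(s,R \right)} = 10$ ($O{\left(s,R \right)} = - \frac{60}{-6} = \left(-60\right) \left(- \frac{1}{6}\right) = 10$)
$f{\left(-22 - 26,A \right)} + O{\left(69,- Y{\left(9 \right)} \right)} = \left(15 - 48\right) + 10 = -33 + 10 = -23$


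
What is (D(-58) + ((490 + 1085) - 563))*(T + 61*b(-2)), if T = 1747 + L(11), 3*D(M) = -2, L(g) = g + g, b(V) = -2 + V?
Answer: 4626850/3 ≈ 1.5423e+6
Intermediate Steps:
L(g) = 2*g
D(M) = -⅔ (D(M) = (⅓)*(-2) = -⅔)
T = 1769 (T = 1747 + 2*11 = 1747 + 22 = 1769)
(D(-58) + ((490 + 1085) - 563))*(T + 61*b(-2)) = (-⅔ + ((490 + 1085) - 563))*(1769 + 61*(-2 - 2)) = (-⅔ + (1575 - 563))*(1769 + 61*(-4)) = (-⅔ + 1012)*(1769 - 244) = (3034/3)*1525 = 4626850/3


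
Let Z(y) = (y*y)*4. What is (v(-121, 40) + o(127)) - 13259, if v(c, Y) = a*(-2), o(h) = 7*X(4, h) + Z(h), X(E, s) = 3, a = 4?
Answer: 51270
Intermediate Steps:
Z(y) = 4*y**2 (Z(y) = y**2*4 = 4*y**2)
o(h) = 21 + 4*h**2 (o(h) = 7*3 + 4*h**2 = 21 + 4*h**2)
v(c, Y) = -8 (v(c, Y) = 4*(-2) = -8)
(v(-121, 40) + o(127)) - 13259 = (-8 + (21 + 4*127**2)) - 13259 = (-8 + (21 + 4*16129)) - 13259 = (-8 + (21 + 64516)) - 13259 = (-8 + 64537) - 13259 = 64529 - 13259 = 51270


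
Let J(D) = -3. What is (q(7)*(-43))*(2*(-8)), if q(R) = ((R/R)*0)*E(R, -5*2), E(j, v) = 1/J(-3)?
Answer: 0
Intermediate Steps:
E(j, v) = -⅓ (E(j, v) = 1/(-3) = -⅓)
q(R) = 0 (q(R) = ((R/R)*0)*(-⅓) = (1*0)*(-⅓) = 0*(-⅓) = 0)
(q(7)*(-43))*(2*(-8)) = (0*(-43))*(2*(-8)) = 0*(-16) = 0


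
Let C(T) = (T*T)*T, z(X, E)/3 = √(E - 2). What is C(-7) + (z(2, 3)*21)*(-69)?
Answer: -4690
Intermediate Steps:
z(X, E) = 3*√(-2 + E) (z(X, E) = 3*√(E - 2) = 3*√(-2 + E))
C(T) = T³ (C(T) = T²*T = T³)
C(-7) + (z(2, 3)*21)*(-69) = (-7)³ + ((3*√(-2 + 3))*21)*(-69) = -343 + ((3*√1)*21)*(-69) = -343 + ((3*1)*21)*(-69) = -343 + (3*21)*(-69) = -343 + 63*(-69) = -343 - 4347 = -4690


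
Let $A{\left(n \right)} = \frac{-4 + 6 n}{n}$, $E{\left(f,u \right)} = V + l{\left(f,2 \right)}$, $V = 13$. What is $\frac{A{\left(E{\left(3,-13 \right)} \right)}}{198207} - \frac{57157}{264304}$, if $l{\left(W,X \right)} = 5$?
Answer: $- \frac{101946513683}{471482126352} \approx -0.21623$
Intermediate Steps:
$E{\left(f,u \right)} = 18$ ($E{\left(f,u \right)} = 13 + 5 = 18$)
$A{\left(n \right)} = \frac{-4 + 6 n}{n}$
$\frac{A{\left(E{\left(3,-13 \right)} \right)}}{198207} - \frac{57157}{264304} = \frac{6 - \frac{4}{18}}{198207} - \frac{57157}{264304} = \left(6 - \frac{2}{9}\right) \frac{1}{198207} - \frac{57157}{264304} = \frac{52}{9} \cdot \frac{1}{198207} - \frac{57157}{264304} = \frac{52}{1783863} - \frac{57157}{264304} = - \frac{101946513683}{471482126352}$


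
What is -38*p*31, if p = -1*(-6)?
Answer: -7068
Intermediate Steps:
p = 6
-38*p*31 = -38*6*31 = -228*31 = -7068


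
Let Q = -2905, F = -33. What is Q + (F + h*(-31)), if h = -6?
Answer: -2752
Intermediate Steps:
Q + (F + h*(-31)) = -2905 + (-33 - 6*(-31)) = -2905 + (-33 + 186) = -2905 + 153 = -2752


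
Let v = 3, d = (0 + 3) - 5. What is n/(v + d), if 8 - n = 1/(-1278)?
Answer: 10225/1278 ≈ 8.0008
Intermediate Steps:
d = -2 (d = 3 - 5 = -2)
n = 10225/1278 (n = 8 - 1/(-1278) = 8 - 1*(-1/1278) = 8 + 1/1278 = 10225/1278 ≈ 8.0008)
n/(v + d) = (10225/1278)/(3 - 2) = (10225/1278)/1 = 1*(10225/1278) = 10225/1278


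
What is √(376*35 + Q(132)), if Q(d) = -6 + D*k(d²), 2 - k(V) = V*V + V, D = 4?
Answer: I*√1214439638 ≈ 34849.0*I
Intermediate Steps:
k(V) = 2 - V - V² (k(V) = 2 - (V*V + V) = 2 - (V² + V) = 2 - (V + V²) = 2 + (-V - V²) = 2 - V - V²)
Q(d) = 2 - 4*d² - 4*d⁴ (Q(d) = -6 + 4*(2 - d² - (d²)²) = -6 + 4*(2 - d² - d⁴) = -6 + (8 - 4*d² - 4*d⁴) = 2 - 4*d² - 4*d⁴)
√(376*35 + Q(132)) = √(376*35 + (2 - 4*132² - 4*132⁴)) = √(13160 + (2 - 4*17424 - 4*303595776)) = √(13160 + (2 - 69696 - 1214383104)) = √(13160 - 1214452798) = √(-1214439638) = I*√1214439638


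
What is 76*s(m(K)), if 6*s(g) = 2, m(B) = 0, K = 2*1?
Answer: 76/3 ≈ 25.333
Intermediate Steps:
K = 2
s(g) = ⅓ (s(g) = (⅙)*2 = ⅓)
76*s(m(K)) = 76*(⅓) = 76/3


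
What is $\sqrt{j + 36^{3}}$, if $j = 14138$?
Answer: $\sqrt{60794} \approx 246.56$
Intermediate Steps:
$\sqrt{j + 36^{3}} = \sqrt{14138 + 36^{3}} = \sqrt{14138 + 46656} = \sqrt{60794}$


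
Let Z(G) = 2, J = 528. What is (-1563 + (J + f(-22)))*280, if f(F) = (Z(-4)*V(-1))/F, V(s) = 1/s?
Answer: -3187520/11 ≈ -2.8977e+5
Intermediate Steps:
V(s) = 1/s
f(F) = -2/F (f(F) = (2/(-1))/F = (2*(-1))/F = -2/F)
(-1563 + (J + f(-22)))*280 = (-1563 + (528 - 2/(-22)))*280 = (-1563 + (528 - 2*(-1/22)))*280 = (-1563 + (528 + 1/11))*280 = (-1563 + 5809/11)*280 = -11384/11*280 = -3187520/11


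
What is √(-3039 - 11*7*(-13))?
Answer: I*√2038 ≈ 45.144*I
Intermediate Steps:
√(-3039 - 11*7*(-13)) = √(-3039 - 77*(-13)) = √(-3039 + 1001) = √(-2038) = I*√2038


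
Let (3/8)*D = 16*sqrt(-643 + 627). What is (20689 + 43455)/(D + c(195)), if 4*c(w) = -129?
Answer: -297884736/4344073 - 1576402944*I/4344073 ≈ -68.573 - 362.89*I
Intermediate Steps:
c(w) = -129/4 (c(w) = (1/4)*(-129) = -129/4)
D = 512*I/3 (D = 8*(16*sqrt(-643 + 627))/3 = 8*(16*sqrt(-16))/3 = 8*(16*(4*I))/3 = 8*(64*I)/3 = 512*I/3 ≈ 170.67*I)
(20689 + 43455)/(D + c(195)) = (20689 + 43455)/(512*I/3 - 129/4) = 64144/(-129/4 + 512*I/3) = 64144*(144*(-129/4 - 512*I/3)/4344073) = 9236736*(-129/4 - 512*I/3)/4344073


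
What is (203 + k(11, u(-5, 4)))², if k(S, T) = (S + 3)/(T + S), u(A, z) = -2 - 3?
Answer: 379456/9 ≈ 42162.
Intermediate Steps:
u(A, z) = -5
k(S, T) = (3 + S)/(S + T)
(203 + k(11, u(-5, 4)))² = (203 + (3 + 11)/(11 - 5))² = (203 + 14/6)² = (203 + (⅙)*14)² = (203 + 7/3)² = (616/3)² = 379456/9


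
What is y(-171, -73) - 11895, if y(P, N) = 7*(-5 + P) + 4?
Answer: -13123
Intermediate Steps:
y(P, N) = -31 + 7*P (y(P, N) = (-35 + 7*P) + 4 = -31 + 7*P)
y(-171, -73) - 11895 = (-31 + 7*(-171)) - 11895 = (-31 - 1197) - 11895 = -1228 - 11895 = -13123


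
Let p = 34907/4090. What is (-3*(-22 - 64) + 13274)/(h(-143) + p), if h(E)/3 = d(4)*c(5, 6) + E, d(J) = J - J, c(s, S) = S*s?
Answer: -3255640/101159 ≈ -32.183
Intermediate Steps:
d(J) = 0
p = 34907/4090 (p = 34907*(1/4090) = 34907/4090 ≈ 8.5347)
h(E) = 3*E (h(E) = 3*(0*(6*5) + E) = 3*(0*30 + E) = 3*(0 + E) = 3*E)
(-3*(-22 - 64) + 13274)/(h(-143) + p) = (-3*(-22 - 64) + 13274)/(3*(-143) + 34907/4090) = (-3*(-86) + 13274)/(-429 + 34907/4090) = (258 + 13274)/(-1719703/4090) = 13532*(-4090/1719703) = -3255640/101159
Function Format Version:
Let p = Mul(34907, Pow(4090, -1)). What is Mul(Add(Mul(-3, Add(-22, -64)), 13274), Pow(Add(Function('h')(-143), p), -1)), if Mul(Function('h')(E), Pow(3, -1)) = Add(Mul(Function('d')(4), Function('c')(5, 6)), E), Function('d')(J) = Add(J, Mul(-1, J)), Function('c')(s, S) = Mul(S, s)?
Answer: Rational(-3255640, 101159) ≈ -32.183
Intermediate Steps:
Function('d')(J) = 0
p = Rational(34907, 4090) (p = Mul(34907, Rational(1, 4090)) = Rational(34907, 4090) ≈ 8.5347)
Function('h')(E) = Mul(3, E) (Function('h')(E) = Mul(3, Add(Mul(0, Mul(6, 5)), E)) = Mul(3, Add(Mul(0, 30), E)) = Mul(3, Add(0, E)) = Mul(3, E))
Mul(Add(Mul(-3, Add(-22, -64)), 13274), Pow(Add(Function('h')(-143), p), -1)) = Mul(Add(Mul(-3, Add(-22, -64)), 13274), Pow(Add(Mul(3, -143), Rational(34907, 4090)), -1)) = Mul(Add(Mul(-3, -86), 13274), Pow(Add(-429, Rational(34907, 4090)), -1)) = Mul(Add(258, 13274), Pow(Rational(-1719703, 4090), -1)) = Mul(13532, Rational(-4090, 1719703)) = Rational(-3255640, 101159)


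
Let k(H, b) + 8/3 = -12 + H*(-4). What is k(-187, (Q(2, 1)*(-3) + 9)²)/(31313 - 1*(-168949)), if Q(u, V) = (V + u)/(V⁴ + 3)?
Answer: 1100/300393 ≈ 0.0036619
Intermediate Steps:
Q(u, V) = (V + u)/(3 + V⁴)
k(H, b) = -44/3 - 4*H (k(H, b) = -8/3 + (-12 + H*(-4)) = -8/3 + (-12 - 4*H) = -44/3 - 4*H)
k(-187, (Q(2, 1)*(-3) + 9)²)/(31313 - 1*(-168949)) = (-44/3 - 4*(-187))/(31313 - 1*(-168949)) = (-44/3 + 748)/(31313 + 168949) = (2200/3)/200262 = (2200/3)*(1/200262) = 1100/300393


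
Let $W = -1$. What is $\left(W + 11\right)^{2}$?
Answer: $100$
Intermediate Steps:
$\left(W + 11\right)^{2} = \left(-1 + 11\right)^{2} = 10^{2} = 100$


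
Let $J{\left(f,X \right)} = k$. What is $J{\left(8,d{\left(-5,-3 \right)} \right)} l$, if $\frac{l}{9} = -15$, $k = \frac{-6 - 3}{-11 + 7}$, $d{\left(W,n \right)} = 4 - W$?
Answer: $- \frac{1215}{4} \approx -303.75$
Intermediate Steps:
$k = \frac{9}{4}$ ($k = - \frac{9}{-4} = \left(-9\right) \left(- \frac{1}{4}\right) = \frac{9}{4} \approx 2.25$)
$J{\left(f,X \right)} = \frac{9}{4}$
$l = -135$ ($l = 9 \left(-15\right) = -135$)
$J{\left(8,d{\left(-5,-3 \right)} \right)} l = \frac{9}{4} \left(-135\right) = - \frac{1215}{4}$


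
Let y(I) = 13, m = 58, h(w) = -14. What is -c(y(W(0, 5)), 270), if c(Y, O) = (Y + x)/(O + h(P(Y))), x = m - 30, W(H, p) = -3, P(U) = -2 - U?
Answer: -41/256 ≈ -0.16016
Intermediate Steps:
x = 28 (x = 58 - 30 = 28)
c(Y, O) = (28 + Y)/(-14 + O) (c(Y, O) = (Y + 28)/(O - 14) = (28 + Y)/(-14 + O))
-c(y(W(0, 5)), 270) = -(28 + 13)/(-14 + 270) = -41/256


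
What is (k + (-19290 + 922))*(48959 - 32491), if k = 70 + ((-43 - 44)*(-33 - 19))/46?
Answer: -299711872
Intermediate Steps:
k = 3872/23 (k = 70 - 87*(-52)*(1/46) = 70 + 4524*(1/46) = 70 + 2262/23 = 3872/23 ≈ 168.35)
(k + (-19290 + 922))*(48959 - 32491) = (3872/23 + (-19290 + 922))*(48959 - 32491) = (3872/23 - 18368)*16468 = -418592/23*16468 = -299711872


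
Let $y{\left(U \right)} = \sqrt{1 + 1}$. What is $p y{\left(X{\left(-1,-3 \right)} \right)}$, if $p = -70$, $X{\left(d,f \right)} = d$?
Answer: $- 70 \sqrt{2} \approx -98.995$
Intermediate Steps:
$y{\left(U \right)} = \sqrt{2}$
$p y{\left(X{\left(-1,-3 \right)} \right)} = - 70 \sqrt{2}$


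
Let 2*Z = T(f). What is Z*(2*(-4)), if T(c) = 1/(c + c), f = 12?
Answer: -⅙ ≈ -0.16667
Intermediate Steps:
T(c) = 1/(2*c)
Z = 1/48 (Z = ((½)/12)/2 = ((½)*(1/12))/2 = (½)*(1/24) = 1/48 ≈ 0.020833)
Z*(2*(-4)) = (2*(-4))/48 = (1/48)*(-8) = -⅙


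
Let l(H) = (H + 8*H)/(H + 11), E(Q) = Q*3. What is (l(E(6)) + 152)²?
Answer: 20884900/841 ≈ 24833.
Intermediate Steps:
E(Q) = 3*Q
l(H) = 9*H/(11 + H) (l(H) = (9*H)/(11 + H) = 9*H/(11 + H))
(l(E(6)) + 152)² = (9*(3*6)/(11 + 3*6) + 152)² = (9*18/(11 + 18) + 152)² = (9*18/29 + 152)² = (9*18*(1/29) + 152)² = (162/29 + 152)² = (4570/29)² = 20884900/841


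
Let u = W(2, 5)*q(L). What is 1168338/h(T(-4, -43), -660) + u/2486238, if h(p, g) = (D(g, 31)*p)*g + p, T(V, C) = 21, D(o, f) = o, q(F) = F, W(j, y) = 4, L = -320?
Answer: 7904528354/62139789453 ≈ 0.12721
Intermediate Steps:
u = -1280 (u = 4*(-320) = -1280)
h(p, g) = p + p*g² (h(p, g) = (g*p)*g + p = p*g² + p = p + p*g²)
1168338/h(T(-4, -43), -660) + u/2486238 = 1168338/((21*(1 + (-660)²))) - 1280/2486238 = 1168338/((21*(1 + 435600))) - 1280*1/2486238 = 1168338/((21*435601)) - 640/1243119 = 1168338/9147621 - 640/1243119 = 1168338*(1/9147621) - 640/1243119 = 389446/3049207 - 640/1243119 = 7904528354/62139789453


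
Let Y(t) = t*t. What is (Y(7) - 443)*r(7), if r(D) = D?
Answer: -2758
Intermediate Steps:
Y(t) = t²
(Y(7) - 443)*r(7) = (7² - 443)*7 = (49 - 443)*7 = -394*7 = -2758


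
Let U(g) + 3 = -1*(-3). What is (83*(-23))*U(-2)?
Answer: 0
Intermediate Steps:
U(g) = 0 (U(g) = -3 - 1*(-3) = -3 + 3 = 0)
(83*(-23))*U(-2) = (83*(-23))*0 = -1909*0 = 0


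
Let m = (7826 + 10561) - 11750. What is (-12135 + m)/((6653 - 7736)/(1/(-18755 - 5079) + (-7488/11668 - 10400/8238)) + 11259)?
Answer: -2998136950582030/6449828533074171 ≈ -0.46484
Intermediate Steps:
m = 6637 (m = 18387 - 11750 = 6637)
(-12135 + m)/((6653 - 7736)/(1/(-18755 - 5079) + (-7488/11668 - 10400/8238)) + 11259) = (-12135 + 6637)/((6653 - 7736)/(1/(-18755 - 5079) + (-7488/11668 - 10400/8238)) + 11259) = -5498/(-1083/(1/(-23834) + (-7488*1/11668 - 10400*1/8238)) + 11259) = -5498/(-1083/(-1/23834 + (-1872/2917 - 5200/4119)) + 11259) = -5498/(-1083/(-1/23834 - 22879168/12015123) + 11259) = -5498/(-1083/(-545314105235/286368441582) + 11259) = -5498/(-1083*(-286368441582/545314105235) + 11259) = -5498/(310137022233306/545314105235 + 11259) = -5498/6449828533074171/545314105235 = -5498*545314105235/6449828533074171 = -2998136950582030/6449828533074171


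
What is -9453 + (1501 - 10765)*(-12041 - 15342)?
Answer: 253666659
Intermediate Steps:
-9453 + (1501 - 10765)*(-12041 - 15342) = -9453 - 9264*(-27383) = -9453 + 253676112 = 253666659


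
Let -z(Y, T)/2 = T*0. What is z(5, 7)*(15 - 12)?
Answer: 0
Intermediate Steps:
z(Y, T) = 0 (z(Y, T) = -2*T*0 = -2*0 = 0)
z(5, 7)*(15 - 12) = 0*(15 - 12) = 0*3 = 0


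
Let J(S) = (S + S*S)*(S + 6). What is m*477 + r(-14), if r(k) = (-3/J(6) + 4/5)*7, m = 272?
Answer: 15569947/120 ≈ 1.2975e+5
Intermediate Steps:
J(S) = (6 + S)*(S + S²) (J(S) = (S + S²)*(6 + S) = (6 + S)*(S + S²))
r(k) = 667/120 (r(k) = (-3*1/(6*(6 + 6² + 7*6)) + 4/5)*7 = (-3*1/(6*(6 + 36 + 42)) + 4*(⅕))*7 = (-3/(6*84) + ⅘)*7 = (-3/504 + ⅘)*7 = (-3*1/504 + ⅘)*7 = (-1/168 + ⅘)*7 = (667/840)*7 = 667/120)
m*477 + r(-14) = 272*477 + 667/120 = 129744 + 667/120 = 15569947/120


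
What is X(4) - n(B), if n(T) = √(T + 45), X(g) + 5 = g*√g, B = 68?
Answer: 3 - √113 ≈ -7.6301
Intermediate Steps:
X(g) = -5 + g^(3/2) (X(g) = -5 + g*√g = -5 + g^(3/2))
n(T) = √(45 + T)
X(4) - n(B) = (-5 + 4^(3/2)) - √(45 + 68) = (-5 + 8) - √113 = 3 - √113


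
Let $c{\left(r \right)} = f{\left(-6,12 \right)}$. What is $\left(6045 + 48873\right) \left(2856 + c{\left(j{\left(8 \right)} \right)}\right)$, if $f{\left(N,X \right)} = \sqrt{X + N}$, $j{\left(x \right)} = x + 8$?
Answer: $156845808 + 54918 \sqrt{6} \approx 1.5698 \cdot 10^{8}$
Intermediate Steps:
$j{\left(x \right)} = 8 + x$
$f{\left(N,X \right)} = \sqrt{N + X}$
$c{\left(r \right)} = \sqrt{6}$ ($c{\left(r \right)} = \sqrt{-6 + 12} = \sqrt{6}$)
$\left(6045 + 48873\right) \left(2856 + c{\left(j{\left(8 \right)} \right)}\right) = \left(6045 + 48873\right) \left(2856 + \sqrt{6}\right) = 54918 \left(2856 + \sqrt{6}\right) = 156845808 + 54918 \sqrt{6}$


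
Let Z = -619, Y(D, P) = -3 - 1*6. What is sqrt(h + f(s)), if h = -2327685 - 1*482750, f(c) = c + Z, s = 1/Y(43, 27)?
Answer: I*sqrt(25299487)/3 ≈ 1676.6*I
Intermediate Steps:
Y(D, P) = -9 (Y(D, P) = -3 - 6 = -9)
s = -1/9 (s = 1/(-9) = -1/9 ≈ -0.11111)
f(c) = -619 + c (f(c) = c - 619 = -619 + c)
h = -2810435 (h = -2327685 - 482750 = -2810435)
sqrt(h + f(s)) = sqrt(-2810435 + (-619 - 1/9)) = sqrt(-2810435 - 5572/9) = sqrt(-25299487/9) = I*sqrt(25299487)/3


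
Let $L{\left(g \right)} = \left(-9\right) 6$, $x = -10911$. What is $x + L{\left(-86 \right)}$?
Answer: $-10965$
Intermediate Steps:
$L{\left(g \right)} = -54$
$x + L{\left(-86 \right)} = -10911 - 54 = -10965$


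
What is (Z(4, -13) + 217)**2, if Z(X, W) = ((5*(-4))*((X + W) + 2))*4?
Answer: 603729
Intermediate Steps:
Z(X, W) = -160 - 80*W - 80*X (Z(X, W) = -20*((W + X) + 2)*4 = -20*(2 + W + X)*4 = (-40 - 20*W - 20*X)*4 = -160 - 80*W - 80*X)
(Z(4, -13) + 217)**2 = ((-160 - 80*(-13) - 80*4) + 217)**2 = ((-160 + 1040 - 320) + 217)**2 = (560 + 217)**2 = 777**2 = 603729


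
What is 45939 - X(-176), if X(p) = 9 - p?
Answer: 45754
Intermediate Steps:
45939 - X(-176) = 45939 - (9 - 1*(-176)) = 45939 - (9 + 176) = 45939 - 1*185 = 45939 - 185 = 45754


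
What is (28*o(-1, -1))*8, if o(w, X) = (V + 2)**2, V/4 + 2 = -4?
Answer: 108416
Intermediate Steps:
V = -24 (V = -8 + 4*(-4) = -8 - 16 = -24)
o(w, X) = 484 (o(w, X) = (-24 + 2)**2 = (-22)**2 = 484)
(28*o(-1, -1))*8 = (28*484)*8 = 13552*8 = 108416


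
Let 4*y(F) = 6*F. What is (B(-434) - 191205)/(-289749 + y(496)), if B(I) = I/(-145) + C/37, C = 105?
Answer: 1025783542/1550511825 ≈ 0.66158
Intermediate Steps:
y(F) = 3*F/2 (y(F) = (6*F)/4 = 3*F/2)
B(I) = 105/37 - I/145 (B(I) = I/(-145) + 105/37 = I*(-1/145) + 105*(1/37) = -I/145 + 105/37 = 105/37 - I/145)
(B(-434) - 191205)/(-289749 + y(496)) = ((105/37 - 1/145*(-434)) - 191205)/(-289749 + (3/2)*496) = ((105/37 + 434/145) - 191205)/(-289749 + 744) = (31283/5365 - 191205)/(-289005) = -1025783542/5365*(-1/289005) = 1025783542/1550511825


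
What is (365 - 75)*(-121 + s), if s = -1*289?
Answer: -118900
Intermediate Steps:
s = -289
(365 - 75)*(-121 + s) = (365 - 75)*(-121 - 289) = 290*(-410) = -118900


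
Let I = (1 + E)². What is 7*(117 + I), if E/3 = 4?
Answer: 2002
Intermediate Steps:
E = 12 (E = 3*4 = 12)
I = 169 (I = (1 + 12)² = 13² = 169)
7*(117 + I) = 7*(117 + 169) = 7*286 = 2002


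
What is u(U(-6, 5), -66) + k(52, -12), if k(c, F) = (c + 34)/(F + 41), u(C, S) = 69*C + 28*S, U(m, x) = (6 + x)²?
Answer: 188615/29 ≈ 6504.0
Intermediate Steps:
u(C, S) = 28*S + 69*C
k(c, F) = (34 + c)/(41 + F)
u(U(-6, 5), -66) + k(52, -12) = (28*(-66) + 69*(6 + 5)²) + (34 + 52)/(41 - 12) = (-1848 + 69*11²) + 86/29 = (-1848 + 69*121) + (1/29)*86 = (-1848 + 8349) + 86/29 = 6501 + 86/29 = 188615/29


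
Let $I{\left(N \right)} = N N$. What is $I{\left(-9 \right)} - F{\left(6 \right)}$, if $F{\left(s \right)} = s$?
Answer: $75$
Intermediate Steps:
$I{\left(N \right)} = N^{2}$
$I{\left(-9 \right)} - F{\left(6 \right)} = \left(-9\right)^{2} - 6 = 81 - 6 = 75$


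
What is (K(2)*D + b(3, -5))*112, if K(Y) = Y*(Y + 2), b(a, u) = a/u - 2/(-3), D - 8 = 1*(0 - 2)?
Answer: 80752/15 ≈ 5383.5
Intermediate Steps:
D = 6 (D = 8 + 1*(0 - 2) = 8 + 1*(-2) = 8 - 2 = 6)
b(a, u) = ⅔ + a/u (b(a, u) = a/u - 2*(-⅓) = a/u + ⅔ = ⅔ + a/u)
K(Y) = Y*(2 + Y)
(K(2)*D + b(3, -5))*112 = ((2*(2 + 2))*6 + (⅔ + 3/(-5)))*112 = ((2*4)*6 + (⅔ + 3*(-⅕)))*112 = (8*6 + (⅔ - ⅗))*112 = (48 + 1/15)*112 = (721/15)*112 = 80752/15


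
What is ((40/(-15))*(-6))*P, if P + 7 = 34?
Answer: 432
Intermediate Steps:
P = 27 (P = -7 + 34 = 27)
((40/(-15))*(-6))*P = ((40/(-15))*(-6))*27 = ((40*(-1/15))*(-6))*27 = -8/3*(-6)*27 = 16*27 = 432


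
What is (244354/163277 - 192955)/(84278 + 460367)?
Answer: -31504869181/88928001665 ≈ -0.35427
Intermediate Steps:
(244354/163277 - 192955)/(84278 + 460367) = (244354*(1/163277) - 192955)/544645 = (244354/163277 - 192955)*(1/544645) = -31504869181/163277*1/544645 = -31504869181/88928001665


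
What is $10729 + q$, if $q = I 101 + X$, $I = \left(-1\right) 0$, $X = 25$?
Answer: $10754$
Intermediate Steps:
$I = 0$
$q = 25$ ($q = 0 \cdot 101 + 25 = 0 + 25 = 25$)
$10729 + q = 10729 + 25 = 10754$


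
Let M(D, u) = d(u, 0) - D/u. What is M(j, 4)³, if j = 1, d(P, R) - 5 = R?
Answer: 6859/64 ≈ 107.17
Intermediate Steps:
d(P, R) = 5 + R
M(D, u) = 5 - D/u (M(D, u) = (5 + 0) - D/u = 5 - D/u)
M(j, 4)³ = (5 - 1*1/4)³ = (5 - 1*1*¼)³ = (5 - ¼)³ = (19/4)³ = 6859/64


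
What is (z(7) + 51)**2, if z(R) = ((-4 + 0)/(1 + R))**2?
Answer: 42025/16 ≈ 2626.6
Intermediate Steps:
z(R) = 16/(1 + R)**2 (z(R) = (-4/(1 + R))**2 = 16/(1 + R)**2)
(z(7) + 51)**2 = (16/(1 + 7)**2 + 51)**2 = (16/8**2 + 51)**2 = (16*(1/64) + 51)**2 = (1/4 + 51)**2 = (205/4)**2 = 42025/16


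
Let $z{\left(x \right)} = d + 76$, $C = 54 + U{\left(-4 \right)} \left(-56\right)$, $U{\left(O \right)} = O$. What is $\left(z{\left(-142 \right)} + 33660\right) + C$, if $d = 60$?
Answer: $34074$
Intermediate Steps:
$C = 278$ ($C = 54 - -224 = 54 + 224 = 278$)
$z{\left(x \right)} = 136$ ($z{\left(x \right)} = 60 + 76 = 136$)
$\left(z{\left(-142 \right)} + 33660\right) + C = \left(136 + 33660\right) + 278 = 33796 + 278 = 34074$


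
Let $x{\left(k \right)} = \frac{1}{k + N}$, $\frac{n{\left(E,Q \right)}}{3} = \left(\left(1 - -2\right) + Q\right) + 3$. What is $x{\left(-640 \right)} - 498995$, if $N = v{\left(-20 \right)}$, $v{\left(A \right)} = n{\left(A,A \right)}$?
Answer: $- \frac{340314591}{682} \approx -4.99 \cdot 10^{5}$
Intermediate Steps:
$n{\left(E,Q \right)} = 18 + 3 Q$ ($n{\left(E,Q \right)} = 3 \left(\left(\left(1 - -2\right) + Q\right) + 3\right) = 3 \left(\left(\left(1 + 2\right) + Q\right) + 3\right) = 3 \left(\left(3 + Q\right) + 3\right) = 3 \left(6 + Q\right) = 18 + 3 Q$)
$v{\left(A \right)} = 18 + 3 A$
$N = -42$ ($N = 18 + 3 \left(-20\right) = 18 - 60 = -42$)
$x{\left(k \right)} = \frac{1}{-42 + k}$ ($x{\left(k \right)} = \frac{1}{k - 42} = \frac{1}{-42 + k}$)
$x{\left(-640 \right)} - 498995 = \frac{1}{-42 - 640} - 498995 = \frac{1}{-682} - 498995 = - \frac{1}{682} - 498995 = - \frac{340314591}{682}$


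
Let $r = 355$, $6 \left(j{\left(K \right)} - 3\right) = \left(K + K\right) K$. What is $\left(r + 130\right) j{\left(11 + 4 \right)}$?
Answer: $37830$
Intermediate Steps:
$j{\left(K \right)} = 3 + \frac{K^{2}}{3}$ ($j{\left(K \right)} = 3 + \frac{\left(K + K\right) K}{6} = 3 + \frac{2 K K}{6} = 3 + \frac{2 K^{2}}{6} = 3 + \frac{K^{2}}{3}$)
$\left(r + 130\right) j{\left(11 + 4 \right)} = \left(355 + 130\right) \left(3 + \frac{\left(11 + 4\right)^{2}}{3}\right) = 485 \left(3 + \frac{15^{2}}{3}\right) = 485 \left(3 + \frac{1}{3} \cdot 225\right) = 485 \left(3 + 75\right) = 485 \cdot 78 = 37830$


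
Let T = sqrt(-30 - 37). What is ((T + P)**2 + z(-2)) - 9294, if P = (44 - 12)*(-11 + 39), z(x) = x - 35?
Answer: 793418 + 1792*I*sqrt(67) ≈ 7.9342e+5 + 14668.0*I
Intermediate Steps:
z(x) = -35 + x
P = 896 (P = 32*28 = 896)
T = I*sqrt(67) (T = sqrt(-67) = I*sqrt(67) ≈ 8.1853*I)
((T + P)**2 + z(-2)) - 9294 = ((I*sqrt(67) + 896)**2 + (-35 - 2)) - 9294 = ((896 + I*sqrt(67))**2 - 37) - 9294 = (-37 + (896 + I*sqrt(67))**2) - 9294 = -9331 + (896 + I*sqrt(67))**2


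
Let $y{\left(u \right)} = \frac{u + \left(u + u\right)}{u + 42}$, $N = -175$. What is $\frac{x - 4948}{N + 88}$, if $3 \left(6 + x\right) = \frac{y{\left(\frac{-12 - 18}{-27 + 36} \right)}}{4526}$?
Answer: $\frac{1300464637}{22838196} \approx 56.943$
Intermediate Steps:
$y{\left(u \right)} = \frac{3 u}{42 + u}$ ($y{\left(u \right)} = \frac{u + 2 u}{42 + u} = \frac{3 u}{42 + u}$)
$x = - \frac{1575053}{262508}$ ($x = -6 + \frac{\frac{3 \frac{-12 - 18}{-27 + 36}}{42 + \frac{-12 - 18}{-27 + 36}} \cdot \frac{1}{4526}}{3} = -6 + \frac{\frac{3 \left(- \frac{30}{9}\right)}{42 - \frac{30}{9}} \cdot \frac{1}{4526}}{3} = -6 + \frac{\frac{3 \left(\left(-30\right) \frac{1}{9}\right)}{42 - \frac{10}{3}} \cdot \frac{1}{4526}}{3} = -6 + \frac{3 \left(- \frac{10}{3}\right) \frac{1}{42 - \frac{10}{3}} \cdot \frac{1}{4526}}{3} = -6 + \frac{3 \left(- \frac{10}{3}\right) \frac{1}{\frac{116}{3}} \cdot \frac{1}{4526}}{3} = -6 + \frac{3 \left(- \frac{10}{3}\right) \frac{3}{116} \cdot \frac{1}{4526}}{3} = -6 + \frac{\left(- \frac{15}{58}\right) \frac{1}{4526}}{3} = -6 + \frac{1}{3} \left(- \frac{15}{262508}\right) = -6 - \frac{5}{262508} = - \frac{1575053}{262508} \approx -6.0$)
$\frac{x - 4948}{N + 88} = \frac{- \frac{1575053}{262508} - 4948}{-175 + 88} = - \frac{1300464637}{262508 \left(-87\right)} = \left(- \frac{1300464637}{262508}\right) \left(- \frac{1}{87}\right) = \frac{1300464637}{22838196}$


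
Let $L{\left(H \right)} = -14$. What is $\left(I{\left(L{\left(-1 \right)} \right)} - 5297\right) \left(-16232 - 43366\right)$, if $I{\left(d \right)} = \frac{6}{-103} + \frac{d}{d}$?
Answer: $\frac{32510351412}{103} \approx 3.1563 \cdot 10^{8}$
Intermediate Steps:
$I{\left(d \right)} = \frac{97}{103}$ ($I{\left(d \right)} = 6 \left(- \frac{1}{103}\right) + 1 = - \frac{6}{103} + 1 = \frac{97}{103}$)
$\left(I{\left(L{\left(-1 \right)} \right)} - 5297\right) \left(-16232 - 43366\right) = \left(\frac{97}{103} - 5297\right) \left(-16232 - 43366\right) = \left(- \frac{545494}{103}\right) \left(-59598\right) = \frac{32510351412}{103}$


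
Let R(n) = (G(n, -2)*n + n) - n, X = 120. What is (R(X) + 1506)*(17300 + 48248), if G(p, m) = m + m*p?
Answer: -1804798632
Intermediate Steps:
R(n) = n*(-2 - 2*n) (R(n) = ((-2*(1 + n))*n + n) - n = ((-2 - 2*n)*n + n) - n = (n*(-2 - 2*n) + n) - n = (n + n*(-2 - 2*n)) - n = n*(-2 - 2*n))
(R(X) + 1506)*(17300 + 48248) = (2*120*(-1 - 1*120) + 1506)*(17300 + 48248) = (2*120*(-1 - 120) + 1506)*65548 = (2*120*(-121) + 1506)*65548 = (-29040 + 1506)*65548 = -27534*65548 = -1804798632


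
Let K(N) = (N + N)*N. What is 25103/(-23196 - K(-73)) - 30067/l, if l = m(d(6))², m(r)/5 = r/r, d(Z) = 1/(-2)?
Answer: -1018515793/846350 ≈ -1203.4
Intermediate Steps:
K(N) = 2*N² (K(N) = (2*N)*N = 2*N²)
d(Z) = -½
m(r) = 5 (m(r) = 5*(r/r) = 5*1 = 5)
l = 25 (l = 5² = 25)
25103/(-23196 - K(-73)) - 30067/l = 25103/(-23196 - 2*(-73)²) - 30067/25 = 25103/(-23196 - 2*5329) - 30067*1/25 = 25103/(-23196 - 1*10658) - 30067/25 = 25103/(-23196 - 10658) - 30067/25 = 25103/(-33854) - 30067/25 = 25103*(-1/33854) - 30067/25 = -25103/33854 - 30067/25 = -1018515793/846350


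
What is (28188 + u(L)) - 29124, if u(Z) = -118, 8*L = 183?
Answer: -1054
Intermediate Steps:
L = 183/8 (L = (⅛)*183 = 183/8 ≈ 22.875)
(28188 + u(L)) - 29124 = (28188 - 118) - 29124 = 28070 - 29124 = -1054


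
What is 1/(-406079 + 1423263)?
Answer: 1/1017184 ≈ 9.8311e-7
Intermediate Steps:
1/(-406079 + 1423263) = 1/1017184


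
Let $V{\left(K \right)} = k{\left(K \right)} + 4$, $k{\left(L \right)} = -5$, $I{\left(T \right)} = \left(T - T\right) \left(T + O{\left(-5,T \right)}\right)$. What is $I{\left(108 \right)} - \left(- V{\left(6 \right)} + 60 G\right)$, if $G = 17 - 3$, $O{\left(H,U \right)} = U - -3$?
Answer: $-841$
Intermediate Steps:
$O{\left(H,U \right)} = 3 + U$ ($O{\left(H,U \right)} = U + 3 = 3 + U$)
$I{\left(T \right)} = 0$ ($I{\left(T \right)} = \left(T - T\right) \left(T + \left(3 + T\right)\right) = 0 \left(3 + 2 T\right) = 0$)
$G = 14$ ($G = 17 - 3 = 14$)
$V{\left(K \right)} = -1$ ($V{\left(K \right)} = -5 + 4 = -1$)
$I{\left(108 \right)} - \left(- V{\left(6 \right)} + 60 G\right) = 0 - 841 = -841$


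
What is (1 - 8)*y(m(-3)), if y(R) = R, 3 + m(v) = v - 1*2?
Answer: 56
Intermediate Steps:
m(v) = -5 + v (m(v) = -3 + (v - 1*2) = -3 + (v - 2) = -3 + (-2 + v) = -5 + v)
(1 - 8)*y(m(-3)) = (1 - 8)*(-5 - 3) = -7*(-8) = 56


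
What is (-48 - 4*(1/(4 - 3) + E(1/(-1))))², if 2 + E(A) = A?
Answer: 1600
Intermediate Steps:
E(A) = -2 + A
(-48 - 4*(1/(4 - 3) + E(1/(-1))))² = (-48 - 4*(1/(4 - 3) + (-2 + 1/(-1))))² = (-48 - 4*(1/1 + (-2 - 1)))² = (-48 - 4*(1 - 3))² = (-48 - 4*(-2))² = (-48 + 8)² = (-40)² = 1600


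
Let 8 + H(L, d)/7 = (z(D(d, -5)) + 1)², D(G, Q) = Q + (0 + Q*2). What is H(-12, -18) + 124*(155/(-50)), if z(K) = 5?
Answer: -942/5 ≈ -188.40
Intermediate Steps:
D(G, Q) = 3*Q (D(G, Q) = Q + (0 + 2*Q) = Q + 2*Q = 3*Q)
H(L, d) = 196 (H(L, d) = -56 + 7*(5 + 1)² = -56 + 7*6² = -56 + 7*36 = -56 + 252 = 196)
H(-12, -18) + 124*(155/(-50)) = 196 + 124*(155/(-50)) = 196 + 124*(155*(-1/50)) = 196 + 124*(-31/10) = 196 - 1922/5 = -942/5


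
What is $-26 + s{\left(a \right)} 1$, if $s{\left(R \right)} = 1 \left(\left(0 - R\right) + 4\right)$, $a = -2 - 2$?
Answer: $-18$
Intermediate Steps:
$a = -4$ ($a = -2 - 2 = -4$)
$s{\left(R \right)} = 4 - R$ ($s{\left(R \right)} = 1 \left(- R + 4\right) = 1 \left(4 - R\right) = 4 - R$)
$-26 + s{\left(a \right)} 1 = -26 + \left(4 - -4\right) 1 = -26 + \left(4 + 4\right) 1 = -26 + 8 \cdot 1 = -26 + 8 = -18$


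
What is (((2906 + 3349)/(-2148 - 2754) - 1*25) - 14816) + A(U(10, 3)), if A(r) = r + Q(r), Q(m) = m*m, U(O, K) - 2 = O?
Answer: -23997375/1634 ≈ -14686.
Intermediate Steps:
U(O, K) = 2 + O
Q(m) = m²
A(r) = r + r²
(((2906 + 3349)/(-2148 - 2754) - 1*25) - 14816) + A(U(10, 3)) = (((2906 + 3349)/(-2148 - 2754) - 1*25) - 14816) + (2 + 10)*(1 + (2 + 10)) = ((6255/(-4902) - 25) - 14816) + 12*(1 + 12) = ((6255*(-1/4902) - 25) - 14816) + 12*13 = ((-2085/1634 - 25) - 14816) + 156 = (-42935/1634 - 14816) + 156 = -24252279/1634 + 156 = -23997375/1634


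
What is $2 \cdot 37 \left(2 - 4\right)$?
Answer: $-148$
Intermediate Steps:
$2 \cdot 37 \left(2 - 4\right) = 74 \left(-2\right) = -148$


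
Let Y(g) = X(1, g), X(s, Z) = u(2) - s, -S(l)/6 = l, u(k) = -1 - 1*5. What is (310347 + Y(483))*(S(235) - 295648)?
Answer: -92188979720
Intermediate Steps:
u(k) = -6 (u(k) = -1 - 5 = -6)
S(l) = -6*l
X(s, Z) = -6 - s
Y(g) = -7 (Y(g) = -6 - 1*1 = -6 - 1 = -7)
(310347 + Y(483))*(S(235) - 295648) = (310347 - 7)*(-6*235 - 295648) = 310340*(-1410 - 295648) = 310340*(-297058) = -92188979720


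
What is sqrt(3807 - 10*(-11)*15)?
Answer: sqrt(5457) ≈ 73.871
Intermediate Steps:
sqrt(3807 - 10*(-11)*15) = sqrt(3807 + 110*15) = sqrt(3807 + 1650) = sqrt(5457)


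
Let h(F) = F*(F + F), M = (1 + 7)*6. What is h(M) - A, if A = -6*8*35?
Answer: 6288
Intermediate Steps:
M = 48 (M = 8*6 = 48)
A = -1680 (A = -48*35 = -1680)
h(F) = 2*F² (h(F) = F*(2*F) = 2*F²)
h(M) - A = 2*48² - 1*(-1680) = 2*2304 + 1680 = 4608 + 1680 = 6288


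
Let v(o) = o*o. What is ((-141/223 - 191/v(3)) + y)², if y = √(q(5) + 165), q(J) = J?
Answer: 2608643374/4028049 - 87724*√170/2007 ≈ 77.724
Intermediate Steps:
v(o) = o²
y = √170 (y = √(5 + 165) = √170 ≈ 13.038)
((-141/223 - 191/v(3)) + y)² = ((-141/223 - 191/(3²)) + √170)² = ((-141*1/223 - 191/9) + √170)² = ((-141/223 - 191*⅑) + √170)² = ((-141/223 - 191/9) + √170)² = (-43862/2007 + √170)²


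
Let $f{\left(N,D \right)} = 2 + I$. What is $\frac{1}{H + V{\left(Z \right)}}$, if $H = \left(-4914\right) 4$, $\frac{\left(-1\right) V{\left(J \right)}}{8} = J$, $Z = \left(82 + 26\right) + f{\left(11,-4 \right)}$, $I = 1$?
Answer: $- \frac{1}{20544} \approx -4.8676 \cdot 10^{-5}$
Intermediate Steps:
$f{\left(N,D \right)} = 3$ ($f{\left(N,D \right)} = 2 + 1 = 3$)
$Z = 111$ ($Z = \left(82 + 26\right) + 3 = 108 + 3 = 111$)
$V{\left(J \right)} = - 8 J$
$H = -19656$
$\frac{1}{H + V{\left(Z \right)}} = \frac{1}{-19656 - 888} = \frac{1}{-20544} = - \frac{1}{20544}$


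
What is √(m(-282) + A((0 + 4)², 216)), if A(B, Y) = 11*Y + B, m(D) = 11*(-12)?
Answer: 2*√565 ≈ 47.539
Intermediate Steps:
m(D) = -132
A(B, Y) = B + 11*Y
√(m(-282) + A((0 + 4)², 216)) = √(-132 + ((0 + 4)² + 11*216)) = √(-132 + (4² + 2376)) = √(-132 + (16 + 2376)) = √(-132 + 2392) = √2260 = 2*√565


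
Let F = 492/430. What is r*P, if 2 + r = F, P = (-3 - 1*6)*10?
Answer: 3312/43 ≈ 77.023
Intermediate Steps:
P = -90 (P = (-3 - 6)*10 = -9*10 = -90)
F = 246/215 (F = 492*(1/430) = 246/215 ≈ 1.1442)
r = -184/215 (r = -2 + 246/215 = -184/215 ≈ -0.85581)
r*P = -184/215*(-90) = 3312/43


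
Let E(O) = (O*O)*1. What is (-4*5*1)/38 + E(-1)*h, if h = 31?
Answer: 579/19 ≈ 30.474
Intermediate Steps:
E(O) = O**2 (E(O) = O**2*1 = O**2)
(-4*5*1)/38 + E(-1)*h = (-4*5*1)/38 + (-1)**2*31 = -20*1*(1/38) + 1*31 = -20*1/38 + 31 = -10/19 + 31 = 579/19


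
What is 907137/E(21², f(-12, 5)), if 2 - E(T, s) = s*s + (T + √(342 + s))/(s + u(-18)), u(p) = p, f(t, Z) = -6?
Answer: -2721411000/46763 - 29028384*√21/46763 ≈ -61041.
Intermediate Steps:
E(T, s) = 2 - s² - (T + √(342 + s))/(-18 + s) (E(T, s) = 2 - (s*s + (T + √(342 + s))/(s - 18)) = 2 - (s² + (T + √(342 + s))/(-18 + s)) = 2 + (-s² - (T + √(342 + s))/(-18 + s)) = 2 - s² - (T + √(342 + s))/(-18 + s))
907137/E(21², f(-12, 5)) = 907137/(((-36 - 1*21² - 1*(-6)³ - √(342 - 6) + 2*(-6) + 18*(-6)²)/(-18 - 6))) = 907137/(((-36 - 1*441 - 1*(-216) - √336 - 12 + 18*36)/(-24))) = 907137/((-(-36 - 441 + 216 - 4*√21 - 12 + 648)/24)) = 907137/((-(375 - 4*√21)/24)) = 907137/(-125/8 + √21/6)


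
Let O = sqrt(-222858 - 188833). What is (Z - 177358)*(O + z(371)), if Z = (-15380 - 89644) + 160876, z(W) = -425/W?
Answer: 7377150/53 - 121506*I*sqrt(411691) ≈ 1.3919e+5 - 7.7962e+7*I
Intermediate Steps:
Z = 55852 (Z = -105024 + 160876 = 55852)
O = I*sqrt(411691) (O = sqrt(-411691) = I*sqrt(411691) ≈ 641.63*I)
(Z - 177358)*(O + z(371)) = (55852 - 177358)*(I*sqrt(411691) - 425/371) = -121506*(I*sqrt(411691) - 425*1/371) = -121506*(I*sqrt(411691) - 425/371) = -121506*(-425/371 + I*sqrt(411691)) = 7377150/53 - 121506*I*sqrt(411691)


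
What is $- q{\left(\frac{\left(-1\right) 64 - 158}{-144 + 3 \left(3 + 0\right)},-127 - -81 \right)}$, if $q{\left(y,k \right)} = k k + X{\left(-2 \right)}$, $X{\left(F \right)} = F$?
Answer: $-2114$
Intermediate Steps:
$q{\left(y,k \right)} = -2 + k^{2}$ ($q{\left(y,k \right)} = k k - 2 = k^{2} - 2 = -2 + k^{2}$)
$- q{\left(\frac{\left(-1\right) 64 - 158}{-144 + 3 \left(3 + 0\right)},-127 - -81 \right)} = - (-2 + \left(-127 - -81\right)^{2}) = - (-2 + \left(-127 + 81\right)^{2}) = - (-2 + \left(-46\right)^{2}) = - (-2 + 2116) = \left(-1\right) 2114 = -2114$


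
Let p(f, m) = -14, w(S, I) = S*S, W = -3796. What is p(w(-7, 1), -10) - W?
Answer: 3782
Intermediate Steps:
w(S, I) = S²
p(w(-7, 1), -10) - W = -14 - 1*(-3796) = -14 + 3796 = 3782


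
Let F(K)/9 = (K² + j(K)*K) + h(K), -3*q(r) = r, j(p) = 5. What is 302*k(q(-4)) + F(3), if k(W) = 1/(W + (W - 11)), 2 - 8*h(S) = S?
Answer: 35727/200 ≈ 178.64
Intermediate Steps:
h(S) = ¼ - S/8
q(r) = -r/3
F(K) = 9/4 + 9*K² + 351*K/8 (F(K) = 9*((K² + 5*K) + (¼ - K/8)) = 9*(¼ + K² + 39*K/8) = 9/4 + 9*K² + 351*K/8)
k(W) = 1/(-11 + 2*W) (k(W) = 1/(W + (-11 + W)) = 1/(-11 + 2*W))
302*k(q(-4)) + F(3) = 302/(-11 + 2*(-⅓*(-4))) + (9/4 + 9*3² + (351/8)*3) = 302/(-11 + 2*(4/3)) + (9/4 + 9*9 + 1053/8) = 302/(-11 + 8/3) + (9/4 + 81 + 1053/8) = 302/(-25/3) + 1719/8 = 302*(-3/25) + 1719/8 = -906/25 + 1719/8 = 35727/200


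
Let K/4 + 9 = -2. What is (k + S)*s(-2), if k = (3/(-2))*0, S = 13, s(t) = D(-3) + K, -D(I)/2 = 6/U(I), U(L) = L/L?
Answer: -728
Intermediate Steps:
U(L) = 1
K = -44 (K = -36 + 4*(-2) = -36 - 8 = -44)
D(I) = -12 (D(I) = -12/1 = -12)
s(t) = -56 (s(t) = -12 - 44 = -56)
k = 0 (k = (3*(-½))*0 = -3/2*0 = 0)
(k + S)*s(-2) = (0 + 13)*(-56) = 13*(-56) = -728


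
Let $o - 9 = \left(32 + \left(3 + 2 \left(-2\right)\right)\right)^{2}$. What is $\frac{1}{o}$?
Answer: $\frac{1}{970} \approx 0.0010309$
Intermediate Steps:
$o = 970$ ($o = 9 + \left(32 + \left(3 + 2 \left(-2\right)\right)\right)^{2} = 9 + \left(32 + \left(3 - 4\right)\right)^{2} = 9 + \left(32 - 1\right)^{2} = 9 + 31^{2} = 9 + 961 = 970$)
$\frac{1}{o} = \frac{1}{970}$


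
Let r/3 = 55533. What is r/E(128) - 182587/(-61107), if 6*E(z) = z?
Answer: 30552780847/3910848 ≈ 7812.3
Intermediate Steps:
r = 166599 (r = 3*55533 = 166599)
E(z) = z/6
r/E(128) - 182587/(-61107) = 166599/(((⅙)*128)) - 182587/(-61107) = 166599/(64/3) - 182587*(-1/61107) = 166599*(3/64) + 182587/61107 = 499797/64 + 182587/61107 = 30552780847/3910848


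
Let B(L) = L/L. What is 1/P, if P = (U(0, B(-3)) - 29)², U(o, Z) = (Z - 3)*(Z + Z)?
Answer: 1/1089 ≈ 0.00091827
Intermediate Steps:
B(L) = 1
U(o, Z) = 2*Z*(-3 + Z) (U(o, Z) = (-3 + Z)*(2*Z) = 2*Z*(-3 + Z))
P = 1089 (P = (2*1*(-3 + 1) - 29)² = (2*1*(-2) - 29)² = (-4 - 29)² = (-33)² = 1089)
1/P = 1/1089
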